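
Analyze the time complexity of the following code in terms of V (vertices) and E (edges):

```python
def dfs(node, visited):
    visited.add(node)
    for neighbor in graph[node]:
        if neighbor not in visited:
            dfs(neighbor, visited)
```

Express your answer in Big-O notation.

This is Depth-first search (recursive). Time complexity: O(V + E).

Answer: O(V + E)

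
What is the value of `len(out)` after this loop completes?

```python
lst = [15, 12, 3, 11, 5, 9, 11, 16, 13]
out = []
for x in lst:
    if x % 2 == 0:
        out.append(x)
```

Count even numbers in [15, 12, 3, 11, 5, 9, 11, 16, 13]
`out` takes the values: [] → [12] → [12, 16]
So `len(out)` = 2

Answer: 2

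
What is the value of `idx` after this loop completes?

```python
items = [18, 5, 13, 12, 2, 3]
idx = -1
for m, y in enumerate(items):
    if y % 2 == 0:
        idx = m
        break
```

First even number index in [18, 5, 13, 12, 2, 3]
`idx` takes the values: -1 → 0

Answer: 0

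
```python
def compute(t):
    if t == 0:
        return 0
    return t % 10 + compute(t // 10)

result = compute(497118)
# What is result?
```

Sum of digits of 497118: 8 + 1 + 1 + 7 + 9 + 4 = 30

Answer: 30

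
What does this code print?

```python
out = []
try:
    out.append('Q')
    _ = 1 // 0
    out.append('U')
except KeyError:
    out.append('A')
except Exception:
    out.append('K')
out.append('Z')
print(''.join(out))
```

Execution trace: 'Q' (try body) → 'K' (except Exception) → 'Z' (after the try/except). Output: QKZ

Answer: QKZ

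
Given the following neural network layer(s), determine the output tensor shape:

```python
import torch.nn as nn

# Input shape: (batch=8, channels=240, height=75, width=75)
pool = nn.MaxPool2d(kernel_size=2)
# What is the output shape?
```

Input: (8, 240, 75, 75) -> Output: (8, 240, 37, 37)

Answer: (8, 240, 37, 37)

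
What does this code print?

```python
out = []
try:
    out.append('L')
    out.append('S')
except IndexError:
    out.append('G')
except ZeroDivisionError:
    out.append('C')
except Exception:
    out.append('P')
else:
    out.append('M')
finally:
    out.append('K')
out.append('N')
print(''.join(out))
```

Execution trace: 'L' (try body) → 'S' (try body, no exception) → 'M' (else) → 'K' (finally) → 'N' (after the try/except). Output: LSMKN

Answer: LSMKN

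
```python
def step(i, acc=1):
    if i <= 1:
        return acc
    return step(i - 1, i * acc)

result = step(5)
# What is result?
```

Accumulator trace (n, acc): (5, 1) -> (4, 5) -> (3, 20) -> (2, 60) -> (1, 120) -> return 120

Answer: 120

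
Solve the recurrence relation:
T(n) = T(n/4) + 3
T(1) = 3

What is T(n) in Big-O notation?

Each step divides n by 4 and adds 3. After log_4(n) steps we reach T(1)=3. So T(n) = 3·log_4(n) + 3 = O(log n).

Answer: O(log n)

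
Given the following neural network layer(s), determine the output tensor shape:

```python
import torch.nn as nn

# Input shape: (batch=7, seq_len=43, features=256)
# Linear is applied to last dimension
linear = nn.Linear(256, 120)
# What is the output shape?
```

Input: (7, 43, 256) -> Output: (7, 43, 120)

Answer: (7, 43, 120)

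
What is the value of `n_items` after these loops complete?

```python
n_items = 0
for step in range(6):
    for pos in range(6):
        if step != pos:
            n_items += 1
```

6² - 6 (exclude diagonal)
`n_items` takes the values: 0 → 1 → 2 → 3 → 4 → 5 → 6 → 7 → 8 → 9 → 10 → 11 → 12 → 13 → 14 → 15 → 16 → 17 → 18 → 19 → 20 → 21 → 22 → 23 → 24 → 25 → 26 → 27 → 28 → 29 → 30

Answer: 30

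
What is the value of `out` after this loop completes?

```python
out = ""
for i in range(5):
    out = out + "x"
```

Repeat 'x' 5 times
`out` takes the values: "" → "x" → "xx" → "xxx" → "xxxx" → "xxxxx"

Answer: "xxxxx"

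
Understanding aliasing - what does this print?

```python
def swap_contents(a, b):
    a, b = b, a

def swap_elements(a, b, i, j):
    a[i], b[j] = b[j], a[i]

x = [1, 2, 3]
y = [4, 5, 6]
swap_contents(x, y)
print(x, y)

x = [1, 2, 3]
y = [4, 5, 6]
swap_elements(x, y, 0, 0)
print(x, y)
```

Key concept: parameter rebinding vs mutation.
Step by step:
`x = [1, 2, 3]` → x = [1, 2, 3]
`y = [4, 5, 6]` → y = [4, 5, 6]
`swap_contents(x, y)` → no visible change to tracked variables
`print(x, y)` → prints [1, 2, 3] [4, 5, 6]
`x = [1, 2, 3]` → x = [1, 2, 3]
`y = [4, 5, 6]` → y = [4, 5, 6]
`swap_elements(x, y, 0, 0)` → x = [4, 2, 3]; y = [1, 5, 6]
`print(x, y)` → prints [4, 2, 3] [1, 5, 6]

Answer:
[1, 2, 3] [4, 5, 6]
[4, 2, 3] [1, 5, 6]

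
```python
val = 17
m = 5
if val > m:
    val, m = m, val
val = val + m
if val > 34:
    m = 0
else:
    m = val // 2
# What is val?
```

Trace:
`val = 17` → val = 17
`m = 5` → m = 5
`if val > m: ...` → val > m is True → val = 5; m = 17
`val = val + m` → val = 22
`if val > 34: ...` → val > 34 is False, take else branch → m = 11
So val = 22

Answer: 22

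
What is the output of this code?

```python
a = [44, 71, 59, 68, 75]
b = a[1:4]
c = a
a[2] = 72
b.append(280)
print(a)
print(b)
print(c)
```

Key concept: slice vs alias.
Step by step:
`a = [44, 71, 59, 68, 75]` → a = [44, 71, 59, 68, 75]
`b = a[1:4]` → b = [71, 59, 68]
`c = a` → c = [44, 71, 59, 68, 75] (same object as a)
`a[2] = 72` → a = [44, 71, 72, 68, 75] (same object as c); c = [44, 71, 72, 68, 75] (same object as a)
`b.append(280)` → b = [71, 59, 68, 280]
`print(a)` → prints [44, 71, 72, 68, 75]
`print(b)` → prints [71, 59, 68, 280]
`print(c)` → prints [44, 71, 72, 68, 75]

Answer:
[44, 71, 72, 68, 75]
[71, 59, 68, 280]
[44, 71, 72, 68, 75]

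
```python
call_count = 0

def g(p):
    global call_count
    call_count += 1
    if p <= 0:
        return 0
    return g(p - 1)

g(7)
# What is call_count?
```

Linear recursion stepping by 1: 8 calls from p=7 down to ≤0.

Answer: 8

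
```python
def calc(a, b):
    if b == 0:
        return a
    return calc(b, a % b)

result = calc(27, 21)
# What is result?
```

calc(27, 21) -> calc(21, 6) -> calc(6, 3) -> calc(3, 0) -> 3

Answer: 3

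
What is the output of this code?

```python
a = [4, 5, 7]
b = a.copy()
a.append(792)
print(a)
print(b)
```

Key concept: list.copy() creates independent copy.
Step by step:
`a = [4, 5, 7]` → a = [4, 5, 7]
`b = a.copy()` → b = [4, 5, 7]
`a.append(792)` → a = [4, 5, 7, 792]
`print(a)` → prints [4, 5, 7, 792]
`print(b)` → prints [4, 5, 7]

Answer:
[4, 5, 7, 792]
[4, 5, 7]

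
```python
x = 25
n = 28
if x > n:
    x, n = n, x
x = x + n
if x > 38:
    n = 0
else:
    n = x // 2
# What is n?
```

Trace:
`x = 25` → x = 25
`n = 28` → n = 28
`if x > n: ...` → x > n is False → no variable changes
`x = x + n` → x = 53
`if x > 38: ...` → x > 38 is True → n = 0
So n = 0

Answer: 0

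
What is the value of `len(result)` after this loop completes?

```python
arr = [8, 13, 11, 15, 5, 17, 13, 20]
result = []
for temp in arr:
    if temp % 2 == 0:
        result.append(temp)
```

Count even numbers in [8, 13, 11, 15, 5, 17, 13, 20]
`result` takes the values: [] → [8] → [8, 20]
So `len(result)` = 2

Answer: 2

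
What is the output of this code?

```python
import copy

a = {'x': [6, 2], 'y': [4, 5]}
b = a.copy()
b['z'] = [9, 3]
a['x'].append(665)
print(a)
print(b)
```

Key concept: shallow copy of dict with mutable values.
Step by step:
`a = {'x': [6, 2], 'y': [4, 5]}` → a = {'x': [6, 2], 'y': [4, 5]}
`b = a.copy()` → b = {'x': [6, 2], 'y': [4, 5]}
`b['z'] = [9, 3]` → b = {'x': [6, 2], 'y': [4, 5], 'z': [9, 3]}
`a['x'].append(665)` → a = {'x': [6, 2, 665], 'y': [4, 5]}; b = {'x': [6, 2, 665], 'y': [4, 5], 'z': [9, 3]}
`print(a)` → prints {'x': [6, 2, 665], 'y': [4, 5]}
`print(b)` → prints {'x': [6, 2, 665], 'y': [4, 5], 'z': [9, 3]}

Answer:
{'x': [6, 2, 665], 'y': [4, 5]}
{'x': [6, 2, 665], 'y': [4, 5], 'z': [9, 3]}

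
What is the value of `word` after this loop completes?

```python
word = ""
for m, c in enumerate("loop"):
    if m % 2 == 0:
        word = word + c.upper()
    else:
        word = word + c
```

Uppercase even positions in 'loop'
`word` takes the values: "" → "L" → "Lo" → "LoO" → "LoOp"

Answer: "LoOp"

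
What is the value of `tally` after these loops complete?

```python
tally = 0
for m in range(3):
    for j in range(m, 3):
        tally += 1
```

Upper triangle: 3 + 2 + ... + 1
`tally` takes the values: 0 → 1 → 2 → 3 → 4 → 5 → 6

Answer: 6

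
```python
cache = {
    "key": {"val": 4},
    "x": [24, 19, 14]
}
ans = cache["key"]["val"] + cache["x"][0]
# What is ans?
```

Trace:
`cache = { ...` → cache = {'key': {'val': 4}, 'x': [24, 19, 14]}
`ans = cache["key"]["val"] + cache["x"][0]` → ans = 28
So ans = 28

Answer: 28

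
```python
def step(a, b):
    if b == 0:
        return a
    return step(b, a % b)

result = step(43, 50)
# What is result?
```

step(43, 50) -> step(50, 43) -> step(43, 7) -> step(7, 1) -> step(1, 0) -> 1

Answer: 1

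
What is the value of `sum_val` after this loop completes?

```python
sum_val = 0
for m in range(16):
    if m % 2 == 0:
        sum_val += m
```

Sum of even numbers 0 to 15
`sum_val` takes the values: 0 → 2 → 6 → 12 → 20 → 30 → 42 → 56

Answer: 56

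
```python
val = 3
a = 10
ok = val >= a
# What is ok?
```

Trace:
`val = 3` → val = 3
`a = 10` → a = 10
`ok = val >= a` → ok = False
So ok = False

Answer: False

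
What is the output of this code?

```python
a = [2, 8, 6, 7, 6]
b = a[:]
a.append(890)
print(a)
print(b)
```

Key concept: slice [:] creates copy.
Step by step:
`a = [2, 8, 6, 7, 6]` → a = [2, 8, 6, 7, 6]
`b = a[:]` → b = [2, 8, 6, 7, 6]
`a.append(890)` → a = [2, 8, 6, 7, 6, 890]
`print(a)` → prints [2, 8, 6, 7, 6, 890]
`print(b)` → prints [2, 8, 6, 7, 6]

Answer:
[2, 8, 6, 7, 6, 890]
[2, 8, 6, 7, 6]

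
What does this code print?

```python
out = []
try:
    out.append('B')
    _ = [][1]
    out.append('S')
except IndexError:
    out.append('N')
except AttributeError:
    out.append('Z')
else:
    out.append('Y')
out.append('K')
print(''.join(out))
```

Execution trace: 'B' (try body) → 'N' (except IndexError) → 'K' (after the try/except). Output: BNK

Answer: BNK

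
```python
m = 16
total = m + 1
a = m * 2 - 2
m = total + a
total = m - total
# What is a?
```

Trace:
`m = 16` → m = 16
`total = m + 1` → total = 17
`a = m * 2 - 2` → a = 30
`m = total + a` → m = 47
`total = m - total` → total = 30
So a = 30

Answer: 30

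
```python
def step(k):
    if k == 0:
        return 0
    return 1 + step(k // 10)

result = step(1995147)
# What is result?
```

Count of digits of 1995147: 7

Answer: 7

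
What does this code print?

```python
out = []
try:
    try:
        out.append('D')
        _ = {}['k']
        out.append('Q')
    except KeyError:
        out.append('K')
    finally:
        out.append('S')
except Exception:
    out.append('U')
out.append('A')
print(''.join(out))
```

Execution trace: 'D' (inner try body) → 'K' (inner except KeyError) → 'S' (inner finally) → 'A' (after the try/except). Output: DKSA

Answer: DKSA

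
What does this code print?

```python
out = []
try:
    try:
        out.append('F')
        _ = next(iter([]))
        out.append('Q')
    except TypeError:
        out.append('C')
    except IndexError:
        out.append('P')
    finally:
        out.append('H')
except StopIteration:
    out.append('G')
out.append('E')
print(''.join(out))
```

Execution trace: 'F' (try body) → 'H' (finally) → 'G' (outer except StopIteration) → 'E' (after the try/except). Output: FHGE

Answer: FHGE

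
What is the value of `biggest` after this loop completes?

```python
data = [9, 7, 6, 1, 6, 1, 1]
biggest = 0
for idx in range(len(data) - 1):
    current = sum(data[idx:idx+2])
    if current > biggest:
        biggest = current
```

Max sum of 2-element window in [9, 7, 6, 1, 6, 1, 1]
`biggest` takes the values: 0 → 16

Answer: 16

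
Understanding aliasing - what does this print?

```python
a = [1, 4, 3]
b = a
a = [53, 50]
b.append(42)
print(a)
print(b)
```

Key concept: rebinding vs mutation: a is rebound to a new list, b still points at the original.
Step by step:
`a = [1, 4, 3]` → a = [1, 4, 3]
`b = a` → b = [1, 4, 3] (same object as a)
`a = [53, 50]` → a = [53, 50]
`b.append(42)` → b = [1, 4, 3, 42]
`print(a)` → prints [53, 50]
`print(b)` → prints [1, 4, 3, 42]

Answer:
[53, 50]
[1, 4, 3, 42]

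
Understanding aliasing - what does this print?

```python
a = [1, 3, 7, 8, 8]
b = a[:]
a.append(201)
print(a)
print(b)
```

Key concept: slice [:] creates copy.
Step by step:
`a = [1, 3, 7, 8, 8]` → a = [1, 3, 7, 8, 8]
`b = a[:]` → b = [1, 3, 7, 8, 8]
`a.append(201)` → a = [1, 3, 7, 8, 8, 201]
`print(a)` → prints [1, 3, 7, 8, 8, 201]
`print(b)` → prints [1, 3, 7, 8, 8]

Answer:
[1, 3, 7, 8, 8, 201]
[1, 3, 7, 8, 8]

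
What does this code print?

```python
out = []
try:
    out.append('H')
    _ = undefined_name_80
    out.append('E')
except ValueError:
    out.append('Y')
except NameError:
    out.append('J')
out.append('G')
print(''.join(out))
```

Execution trace: 'H' (try body) → 'J' (except NameError) → 'G' (after the try/except). Output: HJG

Answer: HJG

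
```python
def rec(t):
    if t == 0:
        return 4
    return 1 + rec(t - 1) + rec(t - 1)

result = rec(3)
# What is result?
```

rec(t) = 1 + 2·rec(t-1), rec(0)=4. Closed form: (4+1)·2^3 - 1 = 39.

Answer: 39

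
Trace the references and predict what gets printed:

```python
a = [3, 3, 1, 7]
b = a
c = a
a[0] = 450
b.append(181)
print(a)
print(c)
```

Key concept: multiple aliases.
Step by step:
`a = [3, 3, 1, 7]` → a = [3, 3, 1, 7]
`b = a` → b = [3, 3, 1, 7] (same object as a)
`c = a` → c = [3, 3, 1, 7] (same object as a, b)
`a[0] = 450` → a = [450, 3, 1, 7] (same object as b, c); b = [450, 3, 1, 7] (same object as a, c); c = [450, 3, 1, 7] (same object as a, b)
`b.append(181)` → a = [450, 3, 1, 7, 181] (same object as b, c); b = [450, 3, 1, 7, 181] (same object as a, c); c = [450, 3, 1, 7, 181] (same object as a, b)
`print(a)` → prints [450, 3, 1, 7, 181]
`print(c)` → prints [450, 3, 1, 7, 181]

Answer:
[450, 3, 1, 7, 181]
[450, 3, 1, 7, 181]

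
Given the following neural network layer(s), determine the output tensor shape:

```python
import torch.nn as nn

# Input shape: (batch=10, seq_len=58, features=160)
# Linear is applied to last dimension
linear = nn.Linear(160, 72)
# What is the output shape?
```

Input: (10, 58, 160) -> Output: (10, 58, 72)

Answer: (10, 58, 72)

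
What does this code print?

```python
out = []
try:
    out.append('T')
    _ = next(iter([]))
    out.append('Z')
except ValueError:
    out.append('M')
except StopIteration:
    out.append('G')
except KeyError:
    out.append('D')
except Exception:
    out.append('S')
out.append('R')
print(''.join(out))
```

Execution trace: 'T' (try body) → 'G' (except StopIteration) → 'R' (after the try/except). Output: TGR

Answer: TGR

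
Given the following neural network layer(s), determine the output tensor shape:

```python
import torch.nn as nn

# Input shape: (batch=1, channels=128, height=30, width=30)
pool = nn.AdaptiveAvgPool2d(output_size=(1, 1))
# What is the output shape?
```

Input: (1, 128, 30, 30) -> Output: (1, 128, 1, 1)

Answer: (1, 128, 1, 1)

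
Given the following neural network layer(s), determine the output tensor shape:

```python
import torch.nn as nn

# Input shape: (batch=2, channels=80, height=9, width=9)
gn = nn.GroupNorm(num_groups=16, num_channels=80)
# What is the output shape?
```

Input: (2, 80, 9, 9) -> Output: (2, 80, 9, 9)

Answer: (2, 80, 9, 9)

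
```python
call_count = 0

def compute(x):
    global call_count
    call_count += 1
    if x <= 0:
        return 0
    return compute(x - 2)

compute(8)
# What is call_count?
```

Linear recursion stepping by 2: 5 calls from x=8 down to ≤0.

Answer: 5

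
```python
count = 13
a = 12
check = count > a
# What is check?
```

Trace:
`count = 13` → count = 13
`a = 12` → a = 12
`check = count > a` → check = True
So check = True

Answer: True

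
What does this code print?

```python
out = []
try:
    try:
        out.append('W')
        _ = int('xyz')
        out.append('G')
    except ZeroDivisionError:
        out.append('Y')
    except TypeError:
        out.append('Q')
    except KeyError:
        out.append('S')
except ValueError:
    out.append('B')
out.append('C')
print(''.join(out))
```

Execution trace: 'W' (try body) → 'B' (outer except ValueError) → 'C' (after the try/except). Output: WBC

Answer: WBC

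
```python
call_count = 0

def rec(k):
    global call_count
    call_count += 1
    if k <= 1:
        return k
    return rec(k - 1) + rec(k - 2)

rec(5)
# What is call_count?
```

Calls(k) = 1 + Calls(k-1) + Calls(k-2); Calls(0)=Calls(1)=1. For k=5 this gives 15.

Answer: 15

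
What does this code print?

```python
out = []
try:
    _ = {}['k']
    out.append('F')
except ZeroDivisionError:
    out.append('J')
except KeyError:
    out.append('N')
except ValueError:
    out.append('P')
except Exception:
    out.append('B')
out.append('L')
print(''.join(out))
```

Execution trace: 'N' (except KeyError) → 'L' (after the try/except). Output: NL

Answer: NL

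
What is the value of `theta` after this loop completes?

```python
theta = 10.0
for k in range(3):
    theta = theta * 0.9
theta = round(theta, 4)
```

Exponential decay: 10.0 * 0.9^3
`theta` takes the values: 10.0 → 9.0 → 8.1 → 7.29

Answer: 7.29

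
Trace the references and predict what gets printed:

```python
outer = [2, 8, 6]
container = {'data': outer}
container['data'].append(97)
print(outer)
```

Key concept: dict holds reference to list.
Step by step:
`outer = [2, 8, 6]` → outer = [2, 8, 6]
`container = {'data': outer}` → container = {'data': [2, 8, 6]}
`container['data'].append(97)` → outer = [2, 8, 6, 97]; container = {'data': [2, 8, 6, 97]}
`print(outer)` → prints [2, 8, 6, 97]

Answer: [2, 8, 6, 97]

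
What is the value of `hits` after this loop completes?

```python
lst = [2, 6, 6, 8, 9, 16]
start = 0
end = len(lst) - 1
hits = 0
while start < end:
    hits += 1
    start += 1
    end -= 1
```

Iterations until pointers meet (list length 6)
`hits` takes the values: 0 → 1 → 2 → 3

Answer: 3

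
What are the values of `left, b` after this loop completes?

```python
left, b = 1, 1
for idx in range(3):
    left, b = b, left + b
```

Fibonacci: after 3 iterations
`left, b` takes the values: (1, 1) → (1, 2) → (2, 3) → (3, 5)

Answer: 3, 5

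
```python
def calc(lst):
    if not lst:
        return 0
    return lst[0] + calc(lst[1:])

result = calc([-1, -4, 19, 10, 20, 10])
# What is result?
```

(-1) + (-4) + 19 + 10 + 20 + 10 + 0 = 54

Answer: 54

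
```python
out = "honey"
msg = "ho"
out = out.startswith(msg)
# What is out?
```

Trace:
`out = "honey"` → out = 'honey'
`msg = "ho"` → msg = 'ho'
`out = out.startswith(msg)` → out = True
So out = True

Answer: True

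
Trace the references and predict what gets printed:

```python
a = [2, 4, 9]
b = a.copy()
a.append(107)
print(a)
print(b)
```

Key concept: list.copy() creates independent copy.
Step by step:
`a = [2, 4, 9]` → a = [2, 4, 9]
`b = a.copy()` → b = [2, 4, 9]
`a.append(107)` → a = [2, 4, 9, 107]
`print(a)` → prints [2, 4, 9, 107]
`print(b)` → prints [2, 4, 9]

Answer:
[2, 4, 9, 107]
[2, 4, 9]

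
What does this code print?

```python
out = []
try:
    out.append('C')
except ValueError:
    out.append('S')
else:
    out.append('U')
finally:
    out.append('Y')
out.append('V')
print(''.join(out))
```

Execution trace: 'C' (try body, no exception) → 'U' (else) → 'Y' (finally) → 'V' (after the try/except). Output: CUYV

Answer: CUYV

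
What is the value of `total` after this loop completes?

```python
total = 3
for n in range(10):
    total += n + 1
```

Start at 3, add 1 to 10 = 58
`total` takes the values: 3 → 4 → 6 → 9 → 13 → 18 → 24 → 31 → 39 → 48 → 58

Answer: 58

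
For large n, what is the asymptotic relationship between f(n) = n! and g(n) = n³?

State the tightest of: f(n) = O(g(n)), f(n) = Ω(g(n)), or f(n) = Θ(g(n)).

n! vs n³: f(n) = Ω(g(n)) but not O(g(n)) — n! grows strictly faster than n³.

Answer: f(n) = Ω(g(n)) but not O(g(n)) — n! grows strictly faster than n³.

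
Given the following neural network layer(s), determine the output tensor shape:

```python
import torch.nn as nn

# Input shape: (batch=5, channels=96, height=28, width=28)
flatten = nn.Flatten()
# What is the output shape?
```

Input: (5, 96, 28, 28) -> Output: (5, 75264)

Answer: (5, 75264)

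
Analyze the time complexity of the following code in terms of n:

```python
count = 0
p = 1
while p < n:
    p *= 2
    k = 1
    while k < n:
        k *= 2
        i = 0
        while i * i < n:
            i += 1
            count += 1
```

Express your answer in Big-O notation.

Each loop level contributes: log n × log n × √n. Multiplying the contributions gives O(√n log² n).

Answer: O(√n log² n)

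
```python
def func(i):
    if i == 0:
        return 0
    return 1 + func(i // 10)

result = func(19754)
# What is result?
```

Count of digits of 19754: 5

Answer: 5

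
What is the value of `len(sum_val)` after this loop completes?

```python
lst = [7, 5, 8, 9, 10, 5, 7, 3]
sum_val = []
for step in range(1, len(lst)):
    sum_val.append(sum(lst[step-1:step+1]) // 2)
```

Number of 2-element averages
`sum_val` takes the values: [] → [6] → [6, 6] → [6, 6, 8] → [6, 6, 8, 9] → [6, 6, 8, 9, 7] → [6, 6, 8, 9, 7, 6] → [6, 6, 8, 9, 7, 6, 5]
So `len(sum_val)` = 7

Answer: 7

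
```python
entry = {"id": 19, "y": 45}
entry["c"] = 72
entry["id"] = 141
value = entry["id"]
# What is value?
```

Trace:
`entry = {"id": 19, "y": 45}` → entry = {'id': 19, 'y': 45}
`entry["c"] = 72` → entry = {'id': 19, 'y': 45, 'c': 72}
`entry["id"] = 141` → entry = {'id': 141, 'y': 45, 'c': 72}
`value = entry["id"]` → value = 141
So value = 141

Answer: 141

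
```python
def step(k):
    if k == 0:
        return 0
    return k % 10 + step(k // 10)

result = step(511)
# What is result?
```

Sum of digits of 511: 1 + 1 + 5 = 7

Answer: 7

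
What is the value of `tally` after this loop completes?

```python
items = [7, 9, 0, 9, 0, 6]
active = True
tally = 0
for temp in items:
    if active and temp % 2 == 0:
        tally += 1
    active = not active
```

Count even values at even positions
`tally` takes the values: 0 → 1 → 2

Answer: 2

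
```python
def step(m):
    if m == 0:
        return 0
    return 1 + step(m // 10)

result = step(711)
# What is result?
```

Count of digits of 711: 3

Answer: 3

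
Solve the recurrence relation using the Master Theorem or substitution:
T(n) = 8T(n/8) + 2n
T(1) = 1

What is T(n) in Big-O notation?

By Master Theorem: a=8, b=8, f(n)=2n. Since log_8(8) = 1 and f(n) = Θ(n^1), Case 2 applies. T(n) = O(n log n).

Answer: O(n log n)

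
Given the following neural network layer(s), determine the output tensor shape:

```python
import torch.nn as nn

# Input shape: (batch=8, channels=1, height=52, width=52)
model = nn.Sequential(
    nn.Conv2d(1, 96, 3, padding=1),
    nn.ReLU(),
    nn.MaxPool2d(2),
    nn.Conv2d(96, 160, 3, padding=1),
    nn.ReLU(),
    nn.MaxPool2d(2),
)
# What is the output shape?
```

Input: (8, 1, 52, 52) -> after first Conv2d: (8, 96, 52, 52) -> after first MaxPool2d: (8, 96, 26, 26) -> after second Conv2d: (8, 160, 26, 26) -> Output: (8, 160, 13, 13)

Answer: (8, 160, 13, 13)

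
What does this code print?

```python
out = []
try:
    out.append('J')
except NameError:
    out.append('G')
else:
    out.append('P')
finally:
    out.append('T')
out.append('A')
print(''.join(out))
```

Execution trace: 'J' (try body, no exception) → 'P' (else) → 'T' (finally) → 'A' (after the try/except). Output: JPTA

Answer: JPTA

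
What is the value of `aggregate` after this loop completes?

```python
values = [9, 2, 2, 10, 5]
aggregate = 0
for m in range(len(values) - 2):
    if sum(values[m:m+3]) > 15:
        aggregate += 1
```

Count windows with sum > 15
`aggregate` takes the values: 0 → 1

Answer: 1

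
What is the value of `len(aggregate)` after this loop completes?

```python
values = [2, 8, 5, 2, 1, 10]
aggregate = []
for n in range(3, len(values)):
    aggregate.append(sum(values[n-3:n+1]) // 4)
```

Number of 4-element averages
`aggregate` takes the values: [] → [4] → [4, 4] → [4, 4, 4]
So `len(aggregate)` = 3

Answer: 3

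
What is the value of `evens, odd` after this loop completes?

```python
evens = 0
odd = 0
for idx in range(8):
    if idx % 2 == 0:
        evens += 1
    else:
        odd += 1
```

Count evens and odds in range(8)
`evens, odd` takes the values: (0, 0) → (1, 0) → (1, 1) → (2, 1) → (2, 2) → (3, 2) → (3, 3) → (4, 3) → (4, 4)

Answer: 4, 4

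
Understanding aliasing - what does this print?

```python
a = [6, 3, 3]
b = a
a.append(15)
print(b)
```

Key concept: basic list aliasing.
Step by step:
`a = [6, 3, 3]` → a = [6, 3, 3]
`b = a` → b = [6, 3, 3] (same object as a)
`a.append(15)` → a = [6, 3, 3, 15] (same object as b); b = [6, 3, 3, 15] (same object as a)
`print(b)` → prints [6, 3, 3, 15]

Answer: [6, 3, 3, 15]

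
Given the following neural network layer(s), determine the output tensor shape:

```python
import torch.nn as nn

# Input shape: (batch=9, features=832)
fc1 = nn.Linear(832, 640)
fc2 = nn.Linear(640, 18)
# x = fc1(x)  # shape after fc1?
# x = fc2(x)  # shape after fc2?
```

Input: (9, 832) -> after fc1: (9, 640) -> Output: (9, 18)

Answer: (9, 18)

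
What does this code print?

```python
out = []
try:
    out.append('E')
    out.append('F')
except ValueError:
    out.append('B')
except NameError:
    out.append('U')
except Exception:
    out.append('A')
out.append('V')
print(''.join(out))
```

Execution trace: 'E' (try body) → 'F' (try body, no exception) → 'V' (after the try/except). Output: EFV

Answer: EFV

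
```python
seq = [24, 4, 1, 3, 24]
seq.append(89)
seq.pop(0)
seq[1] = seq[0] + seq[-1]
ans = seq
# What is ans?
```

Trace:
`seq = [24, 4, 1, 3, 24]` → seq = [24, 4, 1, 3, 24]
`seq.append(89)` → seq = [24, 4, 1, 3, 24, 89]
`seq.pop(0)` → seq = [4, 1, 3, 24, 89]
`seq[1] = seq[0] + seq[-1]` → seq = [4, 93, 3, 24, 89]
`ans = seq` → ans = [4, 93, 3, 24, 89]
So ans = [4, 93, 3, 24, 89]

Answer: [4, 93, 3, 24, 89]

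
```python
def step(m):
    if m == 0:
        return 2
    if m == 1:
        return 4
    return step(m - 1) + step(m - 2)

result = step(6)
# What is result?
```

Build up from base cases: step(0)=2, step(1)=4, step(2)=6, step(3)=10, step(4)=16, step(5)=26, step(6)=42

Answer: 42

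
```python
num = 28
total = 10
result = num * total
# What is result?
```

Trace:
`num = 28` → num = 28
`total = 10` → total = 10
`result = num * total` → result = 280
So result = 280

Answer: 280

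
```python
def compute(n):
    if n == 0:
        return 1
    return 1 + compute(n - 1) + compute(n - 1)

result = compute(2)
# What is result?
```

compute(n) = 1 + 2·compute(n-1), compute(0)=1. Closed form: (1+1)·2^2 - 1 = 7.

Answer: 7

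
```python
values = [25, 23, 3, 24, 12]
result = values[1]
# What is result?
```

Trace:
`values = [25, 23, 3, 24, 12]` → values = [25, 23, 3, 24, 12]
`result = values[1]` → result = 23
So result = 23

Answer: 23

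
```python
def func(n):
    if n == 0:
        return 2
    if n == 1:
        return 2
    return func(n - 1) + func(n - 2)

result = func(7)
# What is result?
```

Build up from base cases: func(0)=2, func(1)=2, func(2)=4, func(3)=6, func(4)=10, func(5)=16, func(6)=26, ..., func(7)=42

Answer: 42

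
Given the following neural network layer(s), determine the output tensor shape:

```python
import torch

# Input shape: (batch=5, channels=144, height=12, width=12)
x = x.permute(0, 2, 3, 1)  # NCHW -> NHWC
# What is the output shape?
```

Input: (5, 144, 12, 12) -> Output: (5, 12, 12, 144)

Answer: (5, 12, 12, 144)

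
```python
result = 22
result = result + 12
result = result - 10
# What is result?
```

Trace:
`result = 22` → result = 22
`result = result + 12` → result = 34
`result = result - 10` → result = 24
So result = 24

Answer: 24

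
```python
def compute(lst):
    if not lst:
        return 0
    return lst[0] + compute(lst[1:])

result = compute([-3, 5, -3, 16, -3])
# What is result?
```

(-3) + 5 + (-3) + 16 + (-3) + 0 = 12

Answer: 12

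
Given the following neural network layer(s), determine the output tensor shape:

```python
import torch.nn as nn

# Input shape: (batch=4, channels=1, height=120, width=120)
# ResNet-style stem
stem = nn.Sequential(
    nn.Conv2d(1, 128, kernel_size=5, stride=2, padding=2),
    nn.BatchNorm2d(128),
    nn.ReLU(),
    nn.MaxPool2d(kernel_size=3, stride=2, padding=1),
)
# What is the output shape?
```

Input: (4, 1, 120, 120) -> after Conv2d 5x5 stride=2: (4, 128, 60, 60) -> Output: (4, 128, 30, 30)

Answer: (4, 128, 30, 30)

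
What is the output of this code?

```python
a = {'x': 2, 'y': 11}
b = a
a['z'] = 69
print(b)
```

Key concept: dict aliasing.
Step by step:
`a = {'x': 2, 'y': 11}` → a = {'x': 2, 'y': 11}
`b = a` → b = {'x': 2, 'y': 11} (same object as a)
`a['z'] = 69` → a = {'x': 2, 'y': 11, 'z': 69} (same object as b); b = {'x': 2, 'y': 11, 'z': 69} (same object as a)
`print(b)` → prints {'x': 2, 'y': 11, 'z': 69}

Answer: {'x': 2, 'y': 11, 'z': 69}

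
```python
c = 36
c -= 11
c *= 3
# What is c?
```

Trace:
`c = 36` → c = 36
`c -= 11` → c = 25
`c *= 3` → c = 75
So c = 75

Answer: 75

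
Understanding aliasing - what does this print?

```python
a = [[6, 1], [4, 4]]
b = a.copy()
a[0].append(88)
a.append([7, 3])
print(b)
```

Key concept: shallow copy with nested lists.
Step by step:
`a = [[6, 1], [4, 4]]` → a = [[6, 1], [4, 4]]
`b = a.copy()` → b = [[6, 1], [4, 4]]
`a[0].append(88)` → a = [[6, 1, 88], [4, 4]]; b = [[6, 1, 88], [4, 4]]
`a.append([7, 3])` → a = [[6, 1, 88], [4, 4], [7, 3]]
`print(b)` → prints [[6, 1, 88], [4, 4]]

Answer: [[6, 1, 88], [4, 4]]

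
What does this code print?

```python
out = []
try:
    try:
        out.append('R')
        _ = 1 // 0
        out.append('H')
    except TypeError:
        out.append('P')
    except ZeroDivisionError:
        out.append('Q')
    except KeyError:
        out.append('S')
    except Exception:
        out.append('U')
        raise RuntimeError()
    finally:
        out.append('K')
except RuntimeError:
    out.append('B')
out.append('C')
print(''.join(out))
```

Execution trace: 'R' (inner try body) → 'Q' (inner except ZeroDivisionError) → 'K' (inner finally) → 'C' (after the try/except). Output: RQKC

Answer: RQKC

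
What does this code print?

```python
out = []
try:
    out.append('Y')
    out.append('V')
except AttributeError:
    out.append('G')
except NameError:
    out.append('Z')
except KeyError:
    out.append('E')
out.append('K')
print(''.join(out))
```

Execution trace: 'Y' (try body) → 'V' (try body, no exception) → 'K' (after the try/except). Output: YVK

Answer: YVK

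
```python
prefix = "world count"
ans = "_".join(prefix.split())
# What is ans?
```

Trace:
`prefix = "world count"` → prefix = 'world count'
`ans = "_".join(prefix.split())` → ans = 'world_count'
So ans = 'world_count'

Answer: 'world_count'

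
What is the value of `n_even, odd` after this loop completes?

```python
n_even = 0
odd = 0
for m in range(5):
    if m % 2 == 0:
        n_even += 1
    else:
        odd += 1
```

Count evens and odds in range(5)
`n_even, odd` takes the values: (0, 0) → (1, 0) → (1, 1) → (2, 1) → (2, 2) → (3, 2)

Answer: 3, 2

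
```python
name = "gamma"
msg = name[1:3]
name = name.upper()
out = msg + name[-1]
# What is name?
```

Trace:
`name = "gamma"` → name = 'gamma'
`msg = name[1:3]` → msg = 'am'
`name = name.upper()` → name = 'GAMMA'
`out = msg + name[-1]` → out = 'amA'
So name = 'GAMMA'

Answer: 'GAMMA'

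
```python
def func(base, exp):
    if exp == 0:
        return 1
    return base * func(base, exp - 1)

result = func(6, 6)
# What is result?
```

func(6, 6) = 6 * 6 * 6 * 6 * 6 * 6 = 46656

Answer: 46656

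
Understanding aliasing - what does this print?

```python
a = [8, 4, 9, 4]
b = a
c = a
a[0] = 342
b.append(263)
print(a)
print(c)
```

Key concept: multiple aliases.
Step by step:
`a = [8, 4, 9, 4]` → a = [8, 4, 9, 4]
`b = a` → b = [8, 4, 9, 4] (same object as a)
`c = a` → c = [8, 4, 9, 4] (same object as a, b)
`a[0] = 342` → a = [342, 4, 9, 4] (same object as b, c); b = [342, 4, 9, 4] (same object as a, c); c = [342, 4, 9, 4] (same object as a, b)
`b.append(263)` → a = [342, 4, 9, 4, 263] (same object as b, c); b = [342, 4, 9, 4, 263] (same object as a, c); c = [342, 4, 9, 4, 263] (same object as a, b)
`print(a)` → prints [342, 4, 9, 4, 263]
`print(c)` → prints [342, 4, 9, 4, 263]

Answer:
[342, 4, 9, 4, 263]
[342, 4, 9, 4, 263]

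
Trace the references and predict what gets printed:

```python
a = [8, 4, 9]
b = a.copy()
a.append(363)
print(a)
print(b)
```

Key concept: list.copy() creates independent copy.
Step by step:
`a = [8, 4, 9]` → a = [8, 4, 9]
`b = a.copy()` → b = [8, 4, 9]
`a.append(363)` → a = [8, 4, 9, 363]
`print(a)` → prints [8, 4, 9, 363]
`print(b)` → prints [8, 4, 9]

Answer:
[8, 4, 9, 363]
[8, 4, 9]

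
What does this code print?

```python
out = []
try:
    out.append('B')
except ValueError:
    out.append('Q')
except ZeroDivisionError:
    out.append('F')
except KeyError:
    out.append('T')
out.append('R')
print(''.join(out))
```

Execution trace: 'B' (try body, no exception) → 'R' (after the try/except). Output: BR

Answer: BR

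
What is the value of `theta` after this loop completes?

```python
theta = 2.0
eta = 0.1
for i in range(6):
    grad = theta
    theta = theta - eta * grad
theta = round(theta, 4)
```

Gradient descent: w = 2.0 * (1 - 0.1)^6
`theta` takes the values: 2.0 → 1.8 → 1.62 → 1.458 → 1.3122 → 1.18098 → 1.062882 → 1.0629

Answer: 1.0629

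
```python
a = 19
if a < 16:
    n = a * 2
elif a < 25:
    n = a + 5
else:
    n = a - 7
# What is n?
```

Trace:
`a = 19` → a = 19
`if a < 16: ...` → a < 16 is False, a < 25 is True → n = 24
So n = 24

Answer: 24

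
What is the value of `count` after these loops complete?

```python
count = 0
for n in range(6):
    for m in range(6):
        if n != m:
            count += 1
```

6² - 6 (exclude diagonal)
`count` takes the values: 0 → 1 → 2 → 3 → 4 → 5 → 6 → 7 → 8 → 9 → 10 → 11 → 12 → 13 → 14 → 15 → 16 → 17 → 18 → 19 → 20 → 21 → 22 → 23 → 24 → 25 → 26 → 27 → 28 → 29 → 30

Answer: 30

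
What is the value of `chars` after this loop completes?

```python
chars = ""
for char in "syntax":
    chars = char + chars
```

Reverse 'syntax'
`chars` takes the values: "" → "s" → "ys" → "nys" → "tnys" → "atnys" → "xatnys"

Answer: "xatnys"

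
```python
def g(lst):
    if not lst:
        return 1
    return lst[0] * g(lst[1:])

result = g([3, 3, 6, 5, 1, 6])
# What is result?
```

Product over [3, 3, 6, 5, 1, 6] = 3 * 3 * 6 * 5 * 1 * 6 = 1620

Answer: 1620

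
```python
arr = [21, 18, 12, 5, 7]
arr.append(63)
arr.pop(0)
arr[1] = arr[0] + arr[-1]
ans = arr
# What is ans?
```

Trace:
`arr = [21, 18, 12, 5, 7]` → arr = [21, 18, 12, 5, 7]
`arr.append(63)` → arr = [21, 18, 12, 5, 7, 63]
`arr.pop(0)` → arr = [18, 12, 5, 7, 63]
`arr[1] = arr[0] + arr[-1]` → arr = [18, 81, 5, 7, 63]
`ans = arr` → ans = [18, 81, 5, 7, 63]
So ans = [18, 81, 5, 7, 63]

Answer: [18, 81, 5, 7, 63]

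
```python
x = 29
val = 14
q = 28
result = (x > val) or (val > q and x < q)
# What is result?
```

Trace:
`x = 29` → x = 29
`val = 14` → val = 14
`q = 28` → q = 28
`result = (x > val) or (val > q and x < q)` → result = True
So result = True

Answer: True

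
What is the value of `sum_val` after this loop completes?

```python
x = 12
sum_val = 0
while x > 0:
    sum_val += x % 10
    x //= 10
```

Sum digits of 12
`sum_val` takes the values: 0 → 2 → 3

Answer: 3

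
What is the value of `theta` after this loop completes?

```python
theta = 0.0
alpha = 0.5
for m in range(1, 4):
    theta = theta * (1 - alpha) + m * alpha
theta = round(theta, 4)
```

Moving average with lr=0.5
`theta` takes the values: 0.0 → 0.5 → 1.25 → 2.125

Answer: 2.125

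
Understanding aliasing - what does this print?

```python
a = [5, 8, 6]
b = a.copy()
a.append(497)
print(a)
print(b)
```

Key concept: list.copy() creates independent copy.
Step by step:
`a = [5, 8, 6]` → a = [5, 8, 6]
`b = a.copy()` → b = [5, 8, 6]
`a.append(497)` → a = [5, 8, 6, 497]
`print(a)` → prints [5, 8, 6, 497]
`print(b)` → prints [5, 8, 6]

Answer:
[5, 8, 6, 497]
[5, 8, 6]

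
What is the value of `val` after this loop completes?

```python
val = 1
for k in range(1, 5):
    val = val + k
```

Start at 1, add 1 through 4
`val` takes the values: 1 → 2 → 4 → 7 → 11

Answer: 11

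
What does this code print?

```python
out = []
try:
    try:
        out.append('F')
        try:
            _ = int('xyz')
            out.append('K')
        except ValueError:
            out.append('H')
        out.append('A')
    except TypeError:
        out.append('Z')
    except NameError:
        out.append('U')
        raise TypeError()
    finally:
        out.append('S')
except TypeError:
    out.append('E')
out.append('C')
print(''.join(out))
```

Execution trace: 'F' (try body) → 'H' (inner except ValueError) → 'A' (try body, no exception) → 'S' (finally) → 'C' (after the try/except). Output: FHASC

Answer: FHASC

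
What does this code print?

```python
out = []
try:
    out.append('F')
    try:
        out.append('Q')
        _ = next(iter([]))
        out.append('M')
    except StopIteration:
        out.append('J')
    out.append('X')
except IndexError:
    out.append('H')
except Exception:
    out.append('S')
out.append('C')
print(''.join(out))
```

Execution trace: 'F' (try body) → 'Q' (inner try body) → 'J' (inner except StopIteration) → 'X' (try body, no exception) → 'C' (after the try/except). Output: FQJXC

Answer: FQJXC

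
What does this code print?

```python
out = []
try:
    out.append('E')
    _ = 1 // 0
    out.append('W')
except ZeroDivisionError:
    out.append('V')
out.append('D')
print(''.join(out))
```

Execution trace: 'E' (try body) → 'V' (except ZeroDivisionError) → 'D' (after the try/except). Output: EVD

Answer: EVD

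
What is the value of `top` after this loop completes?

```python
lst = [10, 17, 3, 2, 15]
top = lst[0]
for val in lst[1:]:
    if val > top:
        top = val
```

Maximum of [10, 17, 3, 2, 15]
`top` takes the values: 10 → 17

Answer: 17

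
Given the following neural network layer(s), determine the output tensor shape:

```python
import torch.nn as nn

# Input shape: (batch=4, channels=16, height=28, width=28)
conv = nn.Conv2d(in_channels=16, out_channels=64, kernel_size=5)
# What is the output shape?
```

Input: (4, 16, 28, 28) -> Output: (4, 64, 24, 24)

Answer: (4, 64, 24, 24)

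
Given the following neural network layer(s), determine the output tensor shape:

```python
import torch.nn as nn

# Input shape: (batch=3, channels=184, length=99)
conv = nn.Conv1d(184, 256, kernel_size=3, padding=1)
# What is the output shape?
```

Input: (3, 184, 99) -> Output: (3, 256, 99)

Answer: (3, 256, 99)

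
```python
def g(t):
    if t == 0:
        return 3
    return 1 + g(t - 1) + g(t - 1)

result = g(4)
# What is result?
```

g(t) = 1 + 2·g(t-1), g(0)=3. Closed form: (3+1)·2^4 - 1 = 63.

Answer: 63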